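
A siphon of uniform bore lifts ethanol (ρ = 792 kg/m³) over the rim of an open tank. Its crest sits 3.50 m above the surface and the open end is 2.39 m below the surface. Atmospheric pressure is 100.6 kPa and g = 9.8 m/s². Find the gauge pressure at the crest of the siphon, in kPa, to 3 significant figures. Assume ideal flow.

P_gauge ≈ -45.7 kPa

The outlet speed comes from Torricelli: v = √(2g·2.39) = 6.84 m/s.
With constant cross-section the crest speed equals v; applying Bernoulli from the surface up to the crest, P_top = P_atm − ½ρv² − ρg·h_top.
P_top = 100600 − ½·792·6.84² − 792·9.8·3.50 = 54900 Pa. So P_gauge = P_top − P_atm = -45700 Pa.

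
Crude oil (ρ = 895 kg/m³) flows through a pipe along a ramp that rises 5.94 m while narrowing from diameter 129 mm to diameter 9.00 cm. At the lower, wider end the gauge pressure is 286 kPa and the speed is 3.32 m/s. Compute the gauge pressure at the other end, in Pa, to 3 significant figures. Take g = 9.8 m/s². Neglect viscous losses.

218000 Pa

The volume flow rate is constant, so v₂ = (A₁/A₂)v₁ = (131/63.6)·3.32 = 6.82 m/s.
Bernoulli: P₁ + ½ρv₁² + ρg h₁ = P₂ + ½ρv₂² + ρg h₂, so P₂ = P₁ + ½ρ(v₁² − v₂²) − ρg(h₂ − h₁).
P₂ = 286000 + ½·895·(3.32² − 6.82²) − 895·9.8·(+5.94) = 286000 + (-15900) − (52100) = 218000 Pa.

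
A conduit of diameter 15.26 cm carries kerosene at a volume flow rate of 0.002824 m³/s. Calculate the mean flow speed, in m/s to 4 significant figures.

Q = 0.002824 m³/s = 0.002824 m³/s.
v = Q/A = 0.002824 / 0.01829 = 0.1544 m/s.

v ≈ 0.1544 m/s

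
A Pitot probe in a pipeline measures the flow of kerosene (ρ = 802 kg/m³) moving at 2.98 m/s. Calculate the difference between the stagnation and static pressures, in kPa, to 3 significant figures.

ΔP = 3.56 kPa

The dynamic pressure equals the rise in static pressure at the stagnation point: ΔP = ½ρv².
ΔP = ½·802·2.98² = 3560 Pa.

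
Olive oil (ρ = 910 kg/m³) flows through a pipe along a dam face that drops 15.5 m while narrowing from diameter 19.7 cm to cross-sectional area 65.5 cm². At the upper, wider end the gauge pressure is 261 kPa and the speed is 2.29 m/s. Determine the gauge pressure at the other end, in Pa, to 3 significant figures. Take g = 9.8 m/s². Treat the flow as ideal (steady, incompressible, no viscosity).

The volume flow rate is constant, so v₂ = (A₁/A₂)v₁ = (305/65.5)·2.29 = 10.7 m/s.
Bernoulli: P₁ + ½ρv₁² + ρg h₁ = P₂ + ½ρv₂² + ρg h₂, so P₂ = P₁ + ½ρ(v₁² − v₂²) − ρg(h₂ − h₁).
P₂ = 261000 + ½·910·(2.29² − 10.7²) − 910·9.8·(−15.5) = 261000 + (-49300) − (-138000) = 350000 Pa.

350000 Pa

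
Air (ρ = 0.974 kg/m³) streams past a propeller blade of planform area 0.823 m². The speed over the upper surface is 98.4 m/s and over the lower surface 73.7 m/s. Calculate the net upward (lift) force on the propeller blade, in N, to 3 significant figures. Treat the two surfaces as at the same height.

F ≈ 1700 N

With equal heights on the two surfaces, Bernoulli gives P_lower − P_upper = ½ρ(v_upper² − v_lower²).
ΔP = ½·0.974·(98.4² − 73.7²) = 2070 Pa.
Lift = ΔP · A = 2070 × 0.823 = 1700 N.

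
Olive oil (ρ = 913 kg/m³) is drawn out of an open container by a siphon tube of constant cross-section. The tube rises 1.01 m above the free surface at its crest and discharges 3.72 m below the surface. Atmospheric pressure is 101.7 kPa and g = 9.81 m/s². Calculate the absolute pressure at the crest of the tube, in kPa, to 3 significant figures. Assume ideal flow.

The outlet speed comes from Torricelli: v = √(2g·3.72) = 8.54 m/s.
The bore is uniform, so the speed at the crest is the same v. Bernoulli surface→crest: P_atm = P_top + ½ρv² + ρg·h_top.
P_top = 101700 − ½·913·8.54² − 913·9.81·1.01 = 59300 Pa.

P_top ≈ 59.3 kPa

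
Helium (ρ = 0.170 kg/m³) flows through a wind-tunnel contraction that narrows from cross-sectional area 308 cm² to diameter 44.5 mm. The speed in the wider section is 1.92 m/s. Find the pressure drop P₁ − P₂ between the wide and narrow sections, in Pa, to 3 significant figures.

By continuity, v₂ = v₁·A₁/A₂ = 1.92·(308/15.6) = 38.0 m/s.
Bernoulli (h₁ = h₂): P₁ − P₂ = ½ρ(v₂² − v₁²).
P₁ − P₂ = ½·0.170·(38.0² − 1.92²) = ½·0.170·1440 = 123 Pa.

ΔP ≈ 123 Pa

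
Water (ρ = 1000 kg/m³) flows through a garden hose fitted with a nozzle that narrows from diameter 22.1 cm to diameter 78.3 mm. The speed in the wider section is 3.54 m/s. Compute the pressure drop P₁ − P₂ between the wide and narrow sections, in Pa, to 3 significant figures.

ΔP ≈ 391000 Pa

Continuity gives A₁v₁ = A₂v₂, so v₂ = (384 cm²)/(48.2 cm²) × 3.54 m/s = 28.2 m/s.
With no height change, Bernoulli's equation is P₁ + ½ρv₁² = P₂ + ½ρv₂².
P₁ − P₂ = ½·1000·(28.2² − 3.54²) = ½·1000·783 = 391000 Pa.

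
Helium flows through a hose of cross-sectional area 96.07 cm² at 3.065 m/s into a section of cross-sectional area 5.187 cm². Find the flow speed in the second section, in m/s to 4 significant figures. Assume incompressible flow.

Continuity gives A₁v₁ = A₂v₂, so v₂ = (96.07 cm²)/(5.187 cm²) × 3.065 m/s = 56.77 m/s.

56.77 m/s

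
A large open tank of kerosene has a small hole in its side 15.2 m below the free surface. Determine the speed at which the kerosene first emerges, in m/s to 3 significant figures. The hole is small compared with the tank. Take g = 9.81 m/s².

With the surface at rest and both surface and jet at atmospheric pressure, Bernoulli gives ρg h = ½ρv², so v = √(2gh) = √(2·9.81·15.2) = 17.3 m/s.

v ≈ 17.3 m/s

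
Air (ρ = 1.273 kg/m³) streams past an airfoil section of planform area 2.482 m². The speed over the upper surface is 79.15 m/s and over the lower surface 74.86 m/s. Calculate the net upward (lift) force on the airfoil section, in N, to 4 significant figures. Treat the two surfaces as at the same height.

F ≈ 1044 N

With equal heights on the two surfaces, Bernoulli gives P_lower − P_upper = ½ρ(v_upper² − v_lower²).
ΔP = ½·1.273·(79.15² − 74.86²) = 420.5 Pa.
Lift = ΔP · A = 420.5 × 2.482 = 1044 N.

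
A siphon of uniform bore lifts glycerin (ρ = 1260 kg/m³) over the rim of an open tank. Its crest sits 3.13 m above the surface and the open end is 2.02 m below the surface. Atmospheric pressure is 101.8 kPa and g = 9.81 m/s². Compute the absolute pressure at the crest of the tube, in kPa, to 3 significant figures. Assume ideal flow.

P_top = 38.1 kPa

The outlet speed comes from Torricelli: v = √(2g·2.02) = 6.30 m/s.
The bore is uniform, so the speed at the crest is the same v. Bernoulli surface→crest: P_atm = P_top + ½ρv² + ρg·h_top.
P_top = 101800 − ½·1260·6.30² − 1260·9.81·3.13 = 38100 Pa.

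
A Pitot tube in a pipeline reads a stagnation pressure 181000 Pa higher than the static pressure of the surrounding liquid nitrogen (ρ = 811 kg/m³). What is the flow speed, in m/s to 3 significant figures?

v ≈ 21.1 m/s

The dynamic pressure equals the rise in static pressure at the stagnation point: ΔP = ½ρv².
v = √(2ΔP/ρ) = √(2·181000/811) = 21.1 m/s.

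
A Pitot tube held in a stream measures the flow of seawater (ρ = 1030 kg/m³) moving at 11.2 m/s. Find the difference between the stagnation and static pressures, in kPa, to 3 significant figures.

At the stagnation point the flow is brought to rest, so Bernoulli gives P_stag − P_static = ½ρv².
ΔP = ½·1030·11.2² = 64600 Pa.

64.6 kPa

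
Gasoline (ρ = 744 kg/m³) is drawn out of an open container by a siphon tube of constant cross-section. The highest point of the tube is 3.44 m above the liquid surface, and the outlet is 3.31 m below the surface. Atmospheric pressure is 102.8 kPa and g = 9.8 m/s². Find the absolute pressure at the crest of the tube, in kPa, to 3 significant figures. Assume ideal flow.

From the surface to the outlet (both open to atmosphere, surface at rest): v = √(2g·h_out) = √(2·9.8·3.31) = 8.05 m/s.
With constant cross-section the crest speed equals v; applying Bernoulli from the surface up to the crest, P_top = P_atm − ½ρv² − ρg·h_top.
P_top = 102800 − ½·744·8.05² − 744·9.8·3.44 = 53600 Pa.

P_top = 53.6 kPa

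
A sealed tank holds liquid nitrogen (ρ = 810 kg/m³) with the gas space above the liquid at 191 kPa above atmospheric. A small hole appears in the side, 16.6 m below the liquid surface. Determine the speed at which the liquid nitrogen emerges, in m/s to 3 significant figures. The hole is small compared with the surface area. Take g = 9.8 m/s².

v = 28.2 m/s

Take point 1 at the surface (v₁ ≈ 0) and point 2 at the hole (at atmospheric pressure). Bernoulli: P₁ + ρg h = P_atm + ½ρv₂².
With P₁ − P_atm = 191000 Pa, v₂ = √(2gh + 2ΔP/ρ) = √(2·9.8·16.6 + 2·191000/810) = 28.2 m/s.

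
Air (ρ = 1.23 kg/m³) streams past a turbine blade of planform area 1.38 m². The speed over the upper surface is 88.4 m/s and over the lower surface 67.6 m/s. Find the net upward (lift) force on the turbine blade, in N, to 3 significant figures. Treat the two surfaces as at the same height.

F ≈ 2750 N

From P + ½ρv² = const at equal height, P_low − P_up = ½ρ(v_up² − v_low²).
ΔP = ½·1.23·(88.4² − 67.6²) = 2000 Pa.
Lift = ΔP · A = 2000 × 1.38 = 2750 N.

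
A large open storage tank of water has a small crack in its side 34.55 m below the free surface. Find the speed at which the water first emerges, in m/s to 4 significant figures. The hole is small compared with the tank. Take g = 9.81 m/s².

v = 26.04 m/s

Bernoulli from surface to hole (P equal, v_surface ≈ 0): v = √(2gh) = √(2×9.81×34.55) = 26.04 m/s.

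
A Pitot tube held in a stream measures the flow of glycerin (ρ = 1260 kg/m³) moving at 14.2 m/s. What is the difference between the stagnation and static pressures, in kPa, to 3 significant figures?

127 kPa

At the stagnation point the flow is brought to rest, so Bernoulli gives P_stag − P_static = ½ρv².
ΔP = ½·1260·14.2² = 127000 Pa.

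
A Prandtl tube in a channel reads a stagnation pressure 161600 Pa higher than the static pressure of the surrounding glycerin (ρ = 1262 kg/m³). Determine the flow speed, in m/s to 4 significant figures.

Bernoulli between the free stream and the stagnation point: ½ρv² = P_stag − P_static.
v = √(2ΔP/ρ) = √(2·161600/1262) = 16.00 m/s.

v = 16.00 m/s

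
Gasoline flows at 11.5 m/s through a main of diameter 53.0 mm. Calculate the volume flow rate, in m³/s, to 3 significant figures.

Q ≈ 0.0254 m³/s

Q = A·v = 0.00221 m² × 11.5 m/s = 0.0254 m³/s.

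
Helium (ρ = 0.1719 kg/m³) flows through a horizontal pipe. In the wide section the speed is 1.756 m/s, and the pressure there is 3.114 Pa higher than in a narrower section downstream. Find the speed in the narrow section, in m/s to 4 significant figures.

6.270 m/s

With h₁ = h₂, rearranging Bernoulli gives v₂ = √(v₁² + 2ΔP/ρ).
v₂ = √(1.756² + 2·3.114/0.1719) = √(3.084 + 36.23) = 6.270 m/s.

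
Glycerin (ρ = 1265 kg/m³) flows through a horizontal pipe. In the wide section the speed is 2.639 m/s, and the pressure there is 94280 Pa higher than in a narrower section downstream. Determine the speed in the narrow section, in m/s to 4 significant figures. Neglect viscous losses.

Along the level pipe P + ½ρv² is conserved, hence v₂² = v₁² + 2(P₁ − P₂)/ρ.
v₂ = √(2.639² + 2·94280/1265) = √(6.964 + 149.1) = 12.49 m/s.

v₂ ≈ 12.49 m/s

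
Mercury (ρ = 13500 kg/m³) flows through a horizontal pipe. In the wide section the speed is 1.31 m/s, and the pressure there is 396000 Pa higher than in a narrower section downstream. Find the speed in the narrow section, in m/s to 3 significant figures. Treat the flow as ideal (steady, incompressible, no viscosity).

7.77 m/s

Along the level pipe P + ½ρv² is conserved, hence v₂² = v₁² + 2(P₁ − P₂)/ρ.
v₂ = √(1.31² + 2·396000/13500) = √(1.72 + 58.7) = 7.77 m/s.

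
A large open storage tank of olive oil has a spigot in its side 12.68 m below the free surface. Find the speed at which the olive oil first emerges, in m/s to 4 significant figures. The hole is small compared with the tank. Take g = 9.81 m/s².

v ≈ 15.77 m/s

Torricelli's result v = √(2gh) gives v = √(2·9.81·12.68) = 15.77 m/s.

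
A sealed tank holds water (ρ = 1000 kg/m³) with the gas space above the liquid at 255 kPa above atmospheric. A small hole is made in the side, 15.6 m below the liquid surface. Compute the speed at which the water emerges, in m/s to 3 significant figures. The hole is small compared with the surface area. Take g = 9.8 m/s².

28.6 m/s

Take point 1 at the surface (v₁ ≈ 0) and point 2 at the hole (at atmospheric pressure). Bernoulli: P₁ + ρg h = P_atm + ½ρv₂².
With P₁ − P_atm = 255000 Pa, v₂ = √(2gh + 2ΔP/ρ) = √(2·9.8·15.6 + 2·255000/1000) = 28.6 m/s.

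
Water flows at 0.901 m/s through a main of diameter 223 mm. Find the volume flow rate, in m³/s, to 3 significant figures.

0.0352 m³/s

Q = A·v = 0.0391 m² × 0.901 m/s = 0.0352 m³/s.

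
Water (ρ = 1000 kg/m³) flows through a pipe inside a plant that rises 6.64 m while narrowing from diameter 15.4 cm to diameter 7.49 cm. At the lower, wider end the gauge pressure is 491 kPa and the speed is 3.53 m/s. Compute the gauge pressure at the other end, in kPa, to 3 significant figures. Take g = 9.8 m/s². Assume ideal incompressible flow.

Mass conservation (A₁v₁ = A₂v₂) gives v₂ = 3.53 × 186/44.1 = 14.9 m/s.
Applying Bernoulli between the two ends and solving for P₂: P₂ = P₁ + ½ρ(v₁² − v₂²) − ρgΔh.
P₂ = 491000 + ½·1000·(3.53² − 14.9²) − 1000·9.8·(+6.64) = 491000 + (-105000) − (65100) = 321000 Pa.

P₂ ≈ 321 kPa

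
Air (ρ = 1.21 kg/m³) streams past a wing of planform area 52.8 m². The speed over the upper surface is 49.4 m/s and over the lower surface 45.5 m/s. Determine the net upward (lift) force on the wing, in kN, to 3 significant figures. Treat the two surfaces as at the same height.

11.8 kN

From P + ½ρv² = const at equal height, P_low − P_up = ½ρ(v_up² − v_low²).
ΔP = ½·1.21·(49.4² − 45.5²) = 224 Pa.
Lift = ΔP · A = 224 × 52.8 = 11800 N.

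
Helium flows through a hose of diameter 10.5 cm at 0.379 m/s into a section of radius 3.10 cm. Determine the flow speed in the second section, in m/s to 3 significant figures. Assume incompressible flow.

By continuity, v₂ = v₁·A₁/A₂ = 0.379·(86.6/30.2) = 1.09 m/s.

v₂ ≈ 1.09 m/s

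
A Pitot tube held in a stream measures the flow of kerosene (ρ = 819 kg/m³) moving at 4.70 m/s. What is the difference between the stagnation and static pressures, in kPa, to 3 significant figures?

9.05 kPa

Bernoulli between the free stream and the stagnation point: ½ρv² = P_stag − P_static.
ΔP = ½·819·4.70² = 9050 Pa.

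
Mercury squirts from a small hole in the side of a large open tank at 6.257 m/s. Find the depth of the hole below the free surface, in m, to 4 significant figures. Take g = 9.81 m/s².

h ≈ 1.995 m

Inverting v = √(2gh) gives h = v² / 2g.
h = 6.257²/(2·9.81) = 39.15/19.62 = 1.995 m.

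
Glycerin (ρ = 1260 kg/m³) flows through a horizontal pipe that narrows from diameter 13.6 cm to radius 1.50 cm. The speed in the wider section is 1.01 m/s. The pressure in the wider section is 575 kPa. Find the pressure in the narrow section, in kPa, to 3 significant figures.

P₂ ≈ 304 kPa

Continuity gives A₁v₁ = A₂v₂, so v₂ = (145 cm²)/(7.07 cm²) × 1.01 m/s = 20.8 m/s.
With no height change, Bernoulli's equation is P₁ + ½ρv₁² = P₂ + ½ρv₂².
P₂ = P₁ − ½ρ(v₂² − v₁²) = 575000 − ½·1260·(20.8² − 1.01²) = 575000 − 271000 = 304000 Pa.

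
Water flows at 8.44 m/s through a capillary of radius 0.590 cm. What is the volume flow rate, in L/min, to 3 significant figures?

Q = A·v = 0.000109 m² × 8.44 m/s = 0.000923 m³/s.
Converting: 0.000923 m³/s × 60000 = 55.4 L/min.

Q ≈ 55.4 L/min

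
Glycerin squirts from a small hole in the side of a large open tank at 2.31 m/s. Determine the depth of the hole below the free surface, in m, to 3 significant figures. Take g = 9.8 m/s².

Torricelli: v = √(2gh), so h = v²/(2g).
h = 2.31²/(2·9.8) = 5.34/19.60 = 0.272 m.

h ≈ 0.272 m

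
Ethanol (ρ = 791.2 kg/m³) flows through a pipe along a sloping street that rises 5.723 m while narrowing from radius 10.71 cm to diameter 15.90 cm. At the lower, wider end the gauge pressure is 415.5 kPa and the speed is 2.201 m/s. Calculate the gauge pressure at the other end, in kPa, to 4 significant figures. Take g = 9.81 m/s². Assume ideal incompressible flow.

P₂ ≈ 366.7 kPa

The volume flow rate is constant, so v₂ = (A₁/A₂)v₁ = (360.4/198.6)·2.201 = 3.995 m/s.
Applying Bernoulli between the two ends and solving for P₂: P₂ = P₁ + ½ρ(v₁² − v₂²) − ρgΔh.
P₂ = 415500 + ½·791.2·(2.201² − 3.995²) − 791.2·9.81·(+5.723) = 415500 + (-4396) − (44420) = 366700 Pa.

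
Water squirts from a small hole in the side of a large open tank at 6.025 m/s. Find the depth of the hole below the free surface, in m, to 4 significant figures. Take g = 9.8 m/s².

Inverting v = √(2gh) gives h = v² / 2g.
h = 6.025²/(2·9.8) = 36.30/19.60 = 1.852 m.

1.852 m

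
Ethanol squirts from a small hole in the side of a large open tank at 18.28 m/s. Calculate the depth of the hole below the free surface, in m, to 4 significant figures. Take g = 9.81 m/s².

h ≈ 17.03 m

Torricelli: v = √(2gh), so h = v²/(2g).
h = 18.28²/(2·9.81) = 334.2/19.62 = 17.03 m.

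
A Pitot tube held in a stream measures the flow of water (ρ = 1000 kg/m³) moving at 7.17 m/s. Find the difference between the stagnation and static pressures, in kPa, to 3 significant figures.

The dynamic pressure equals the rise in static pressure at the stagnation point: ΔP = ½ρv².
ΔP = ½·1000·7.17² = 25700 Pa.

ΔP ≈ 25.7 kPa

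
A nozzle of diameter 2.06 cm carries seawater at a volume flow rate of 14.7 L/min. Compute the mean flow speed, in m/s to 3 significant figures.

Q = 14.7 L/min = 0.000245 m³/s.
v = Q/A = 0.000245 / 0.000333 = 0.735 m/s.

v = 0.735 m/s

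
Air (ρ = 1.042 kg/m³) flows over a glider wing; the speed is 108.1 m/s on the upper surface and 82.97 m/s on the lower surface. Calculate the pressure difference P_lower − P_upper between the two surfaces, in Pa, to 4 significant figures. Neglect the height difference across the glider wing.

ΔP = 2502 Pa

The pressure is lower where the speed is higher: ΔP = ½ρ(v_up² − v_low²).
ΔP = ½·1.042·(108.1² − 82.97²) = 2502 Pa.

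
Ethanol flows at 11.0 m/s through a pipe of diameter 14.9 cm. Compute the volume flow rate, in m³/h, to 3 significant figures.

Q = A·v = 0.0174 m² × 11.0 m/s = 0.192 m³/s.
Converting: 0.192 m³/s × 3600 = 690 m³/h.

Q ≈ 690 m³/h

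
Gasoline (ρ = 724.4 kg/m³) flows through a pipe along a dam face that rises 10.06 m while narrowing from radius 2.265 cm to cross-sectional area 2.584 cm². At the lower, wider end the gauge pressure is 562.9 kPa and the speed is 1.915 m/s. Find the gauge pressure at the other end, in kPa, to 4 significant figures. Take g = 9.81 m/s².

P₂ ≈ 441.1 kPa

Continuity gives A₁v₁ = A₂v₂, so v₂ = (16.12 cm²)/(2.584 cm²) × 1.915 m/s = 11.94 m/s.
Applying Bernoulli between the two ends and solving for P₂: P₂ = P₁ + ½ρ(v₁² − v₂²) − ρgΔh.
P₂ = 562900 + ½·724.4·(1.915² − 11.94²) − 724.4·9.81·(+10.06) = 562900 + (-50350) − (71490) = 441100 Pa.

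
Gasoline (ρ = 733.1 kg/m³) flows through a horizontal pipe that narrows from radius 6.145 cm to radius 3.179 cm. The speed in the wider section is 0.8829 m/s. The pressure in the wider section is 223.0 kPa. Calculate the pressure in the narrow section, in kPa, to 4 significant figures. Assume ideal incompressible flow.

The volume flow rate is constant, so v₂ = (A₁/A₂)v₁ = (118.6/31.75)·0.8829 = 3.299 m/s.
Along the horizontal streamline, P + ½ρv² is constant.
P₂ = P₁ − ½ρ(v₂² − v₁²) = 223000 − ½·733.1·(3.299² − 0.8829²) = 223000 − 3703 = 219300 Pa.

P₂ ≈ 219.3 kPa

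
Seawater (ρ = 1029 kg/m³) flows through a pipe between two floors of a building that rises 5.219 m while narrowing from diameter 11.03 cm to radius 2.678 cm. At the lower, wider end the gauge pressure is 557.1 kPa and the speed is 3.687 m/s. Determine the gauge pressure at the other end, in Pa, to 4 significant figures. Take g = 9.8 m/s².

By continuity, v₂ = v₁·A₁/A₂ = 3.687·(95.55/22.53) = 15.64 m/s.
Energy conservation along the streamline gives P₂ = P₁ − ½ρ(v₂² − v₁²) − ρg(h₂ − h₁).
P₂ = 557100 + ½·1029·(3.687² − 15.64²) − 1029·9.8·(+5.219) = 557100 + (-118800) − (52630) = 385700 Pa.

P₂ = 385700 Pa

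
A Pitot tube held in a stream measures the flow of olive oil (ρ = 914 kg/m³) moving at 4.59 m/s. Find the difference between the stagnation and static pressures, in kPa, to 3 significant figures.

ΔP = 9.63 kPa

At the stagnation point the flow is brought to rest, so Bernoulli gives P_stag − P_static = ½ρv².
ΔP = ½·914·4.59² = 9630 Pa.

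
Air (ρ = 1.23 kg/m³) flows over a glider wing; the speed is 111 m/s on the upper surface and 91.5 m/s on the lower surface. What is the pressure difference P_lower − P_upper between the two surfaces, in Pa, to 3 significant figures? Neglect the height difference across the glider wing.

Bernoulli (same height): P_lower − P_upper = ½ρ(v_upper² − v_lower²).
ΔP = ½·1.23·(111² − 91.5²) = 2430 Pa.

ΔP = 2430 Pa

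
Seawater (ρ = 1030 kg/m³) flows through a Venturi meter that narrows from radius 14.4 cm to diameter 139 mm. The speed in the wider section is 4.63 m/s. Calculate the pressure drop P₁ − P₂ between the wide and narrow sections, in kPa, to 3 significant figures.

By continuity, v₂ = v₁·A₁/A₂ = 4.63·(651/152) = 19.9 m/s.
The pipe is horizontal, so Bernoulli reduces to P₁ + ½ρv₁² = P₂ + ½ρv₂².
P₁ − P₂ = ½·1030·(19.9² − 4.63²) = ½·1030·374 = 192000 Pa.

ΔP ≈ 192 kPa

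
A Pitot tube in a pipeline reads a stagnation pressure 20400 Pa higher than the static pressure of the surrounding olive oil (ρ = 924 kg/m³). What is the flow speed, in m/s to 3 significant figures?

At the stagnation point the flow is brought to rest, so Bernoulli gives P_stag − P_static = ½ρv².
v = √(2ΔP/ρ) = √(2·20400/924) = 6.64 m/s.

v ≈ 6.64 m/s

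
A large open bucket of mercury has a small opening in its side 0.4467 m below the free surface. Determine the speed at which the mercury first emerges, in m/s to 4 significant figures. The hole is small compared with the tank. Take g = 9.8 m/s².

The surface is effectively still and both ends are open, so ½v² = gh and v = √(2·9.8·0.4467) = 2.959 m/s.

v = 2.959 m/s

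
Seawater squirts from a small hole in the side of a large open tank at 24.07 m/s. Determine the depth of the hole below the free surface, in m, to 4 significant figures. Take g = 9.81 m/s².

For a small hole in a large open tank, ½v² = gh, giving h = v²/(2g).
h = 24.07²/(2·9.81) = 579.4/19.62 = 29.53 m.

h = 29.53 m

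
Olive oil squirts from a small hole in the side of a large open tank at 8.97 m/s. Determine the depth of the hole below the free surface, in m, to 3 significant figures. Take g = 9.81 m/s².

Torricelli: v = √(2gh), so h = v²/(2g).
h = 8.97²/(2·9.81) = 80.5/19.62 = 4.10 m.

4.10 m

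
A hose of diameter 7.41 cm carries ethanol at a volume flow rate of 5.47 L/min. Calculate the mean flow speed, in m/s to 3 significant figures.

Q = 5.47 L/min = 0.0000912 m³/s.
v = Q/A = 0.0000912 / 0.00431 = 0.0211 m/s.

v = 0.0211 m/s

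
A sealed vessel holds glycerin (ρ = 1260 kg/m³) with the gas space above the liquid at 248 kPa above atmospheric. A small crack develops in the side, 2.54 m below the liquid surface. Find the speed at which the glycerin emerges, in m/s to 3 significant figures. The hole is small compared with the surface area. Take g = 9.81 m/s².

Take point 1 at the surface (v₁ ≈ 0) and point 2 at the hole (at atmospheric pressure). Bernoulli: P₁ + ρg h = P_atm + ½ρv₂².
With P₁ − P_atm = 248000 Pa, v₂ = √(2gh + 2ΔP/ρ) = √(2·9.81·2.54 + 2·248000/1260) = 21.1 m/s.

21.1 m/s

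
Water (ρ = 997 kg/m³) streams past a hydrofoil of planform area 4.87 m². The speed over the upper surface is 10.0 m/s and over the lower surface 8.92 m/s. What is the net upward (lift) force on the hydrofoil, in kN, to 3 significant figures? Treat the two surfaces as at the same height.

49.6 kN

From P + ½ρv² = const at equal height, P_low − P_up = ½ρ(v_up² − v_low²).
ΔP = ½·997·(10.0² − 8.92²) = 10200 Pa.
Lift = ΔP · A = 10200 × 4.87 = 49600 N.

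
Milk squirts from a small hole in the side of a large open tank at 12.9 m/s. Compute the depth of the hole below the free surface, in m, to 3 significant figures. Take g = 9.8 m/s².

h = 8.49 m

Inverting v = √(2gh) gives h = v² / 2g.
h = 12.9²/(2·9.8) = 166/19.60 = 8.49 m.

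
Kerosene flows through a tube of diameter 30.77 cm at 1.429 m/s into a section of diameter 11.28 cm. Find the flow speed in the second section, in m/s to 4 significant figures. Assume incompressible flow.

v₂ = 10.63 m/s

By continuity, v₂ = v₁·A₁/A₂ = 1.429·(743.6/99.93) = 10.63 m/s.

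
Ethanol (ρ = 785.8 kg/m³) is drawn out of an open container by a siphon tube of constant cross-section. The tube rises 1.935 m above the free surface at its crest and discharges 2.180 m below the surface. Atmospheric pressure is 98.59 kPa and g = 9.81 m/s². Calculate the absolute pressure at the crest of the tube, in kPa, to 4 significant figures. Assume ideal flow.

Bernoulli surface→outlet gives ½v² = g·h_out, so v = √(2·9.81·2.180) = 6.540 m/s.
The bore is uniform, so the speed at the crest is the same v. Bernoulli surface→crest: P_atm = P_top + ½ρv² + ρg·h_top.
P_top = 98590 − ½·785.8·6.540² − 785.8·9.81·1.935 = 66870 Pa.

P_top ≈ 66.87 kPa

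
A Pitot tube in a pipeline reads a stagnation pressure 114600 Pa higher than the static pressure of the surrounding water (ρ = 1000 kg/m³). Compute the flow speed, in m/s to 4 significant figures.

15.14 m/s

The dynamic pressure equals the rise in static pressure at the stagnation point: ΔP = ½ρv².
v = √(2ΔP/ρ) = √(2·114600/1000) = 15.14 m/s.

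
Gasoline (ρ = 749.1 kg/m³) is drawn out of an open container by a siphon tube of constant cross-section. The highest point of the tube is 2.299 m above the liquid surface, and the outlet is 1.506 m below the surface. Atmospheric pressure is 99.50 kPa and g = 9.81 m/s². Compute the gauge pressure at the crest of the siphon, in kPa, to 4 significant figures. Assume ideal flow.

-27.96 kPa

The outlet speed comes from Torricelli: v = √(2g·1.506) = 5.436 m/s.
Continuity keeps v the same throughout the tube; from surface to crest, P_atm + 0 = P_top + ½ρv² + ρg·h_top.
P_top = 99500 − ½·749.1·5.436² − 749.1·9.81·2.299 = 71540 Pa. So P_gauge = P_top − P_atm = -27960 Pa.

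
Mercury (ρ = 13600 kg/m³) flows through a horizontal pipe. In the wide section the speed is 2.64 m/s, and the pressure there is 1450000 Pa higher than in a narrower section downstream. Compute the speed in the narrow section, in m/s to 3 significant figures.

v₂ = 14.8 m/s

With h₁ = h₂, rearranging Bernoulli gives v₂ = √(v₁² + 2ΔP/ρ).
v₂ = √(2.64² + 2·1450000/13600) = √(6.97 + 213) = 14.8 m/s.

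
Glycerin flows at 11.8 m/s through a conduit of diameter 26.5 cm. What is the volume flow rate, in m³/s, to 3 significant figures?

Q ≈ 0.651 m³/s

Q = A·v = 0.0552 m² × 11.8 m/s = 0.651 m³/s.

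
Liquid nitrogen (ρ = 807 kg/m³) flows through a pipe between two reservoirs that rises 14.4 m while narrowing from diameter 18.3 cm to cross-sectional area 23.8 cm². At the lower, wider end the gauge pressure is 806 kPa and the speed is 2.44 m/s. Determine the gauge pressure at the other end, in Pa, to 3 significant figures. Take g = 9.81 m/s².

By continuity, v₂ = v₁·A₁/A₂ = 2.44·(263/23.8) = 27.0 m/s.
Applying Bernoulli between the two ends and solving for P₂: P₂ = P₁ + ½ρ(v₁² − v₂²) − ρgΔh.
P₂ = 806000 + ½·807·(2.44² − 27.0²) − 807·9.81·(+14.4) = 806000 + (-291000) − (114000) = 401000 Pa.

P₂ = 401000 Pa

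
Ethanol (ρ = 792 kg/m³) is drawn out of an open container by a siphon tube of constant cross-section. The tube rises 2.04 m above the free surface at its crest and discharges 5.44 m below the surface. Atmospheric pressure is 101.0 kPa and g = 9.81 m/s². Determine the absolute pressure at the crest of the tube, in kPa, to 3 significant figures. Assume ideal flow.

P_top = 42.9 kPa

From the surface to the outlet (both open to atmosphere, surface at rest): v = √(2g·h_out) = √(2·9.81·5.44) = 10.3 m/s.
With constant cross-section the crest speed equals v; applying Bernoulli from the surface up to the crest, P_top = P_atm − ½ρv² − ρg·h_top.
P_top = 101000 − ½·792·10.3² − 792·9.81·2.04 = 42900 Pa.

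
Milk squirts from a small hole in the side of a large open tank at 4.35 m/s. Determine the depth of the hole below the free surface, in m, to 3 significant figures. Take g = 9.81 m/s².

Torricelli: v = √(2gh), so h = v²/(2g).
h = 4.35²/(2·9.81) = 18.9/19.62 = 0.964 m.

0.964 m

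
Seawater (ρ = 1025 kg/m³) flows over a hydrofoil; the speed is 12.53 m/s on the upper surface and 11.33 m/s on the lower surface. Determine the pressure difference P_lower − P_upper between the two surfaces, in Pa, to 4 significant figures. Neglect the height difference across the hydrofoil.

With negligible Δh, P + ½ρv² is constant, so P_low − P_up = ½ρ(v_up² − v_low²).
ΔP = ½·1025·(12.53² − 11.33²) = 14670 Pa.

ΔP ≈ 14670 Pa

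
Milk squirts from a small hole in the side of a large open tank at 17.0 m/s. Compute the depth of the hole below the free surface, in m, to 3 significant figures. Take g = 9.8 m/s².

Inverting v = √(2gh) gives h = v² / 2g.
h = 17.0²/(2·9.8) = 289/19.60 = 14.7 m.

h ≈ 14.7 m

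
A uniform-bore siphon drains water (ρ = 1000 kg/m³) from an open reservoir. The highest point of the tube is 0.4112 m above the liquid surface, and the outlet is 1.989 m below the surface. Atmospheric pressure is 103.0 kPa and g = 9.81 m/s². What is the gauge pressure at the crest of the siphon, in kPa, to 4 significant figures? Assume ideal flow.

Bernoulli surface→outlet gives ½v² = g·h_out, so v = √(2·9.81·1.989) = 6.247 m/s.
The bore is uniform, so the speed at the crest is the same v. Bernoulli surface→crest: P_atm = P_top + ½ρv² + ρg·h_top.
P_top = 103000 − ½·1000·6.247² − 1000·9.81·0.4112 = 79450 Pa. So P_gauge = P_top − P_atm = -23550 Pa.

-23.55 kPa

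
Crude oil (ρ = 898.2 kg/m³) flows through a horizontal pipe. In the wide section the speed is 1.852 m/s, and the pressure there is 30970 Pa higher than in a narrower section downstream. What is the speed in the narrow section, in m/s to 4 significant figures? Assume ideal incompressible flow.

Horizontal Bernoulli: P₁ + ½ρv₁² = P₂ + ½ρv₂², so v₂² = v₁² + 2(P₁ − P₂)/ρ.
v₂ = √(1.852² + 2·30970/898.2) = √(3.430 + 68.96) = 8.508 m/s.

8.508 m/s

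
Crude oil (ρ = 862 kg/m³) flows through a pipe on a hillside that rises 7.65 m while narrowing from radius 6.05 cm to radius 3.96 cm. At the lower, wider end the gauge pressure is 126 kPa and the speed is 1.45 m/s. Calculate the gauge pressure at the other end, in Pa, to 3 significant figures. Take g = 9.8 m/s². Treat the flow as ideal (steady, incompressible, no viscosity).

57300 Pa

Mass conservation (A₁v₁ = A₂v₂) gives v₂ = 1.45 × 115/49.3 = 3.38 m/s.
Energy conservation along the streamline gives P₂ = P₁ − ½ρ(v₂² − v₁²) − ρg(h₂ − h₁).
P₂ = 126000 + ½·862·(1.45² − 3.38²) − 862·9.8·(+7.65) = 126000 + (-4030) − (64600) = 57300 Pa.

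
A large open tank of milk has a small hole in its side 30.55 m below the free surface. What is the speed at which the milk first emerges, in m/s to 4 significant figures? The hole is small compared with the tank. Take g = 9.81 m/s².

Torricelli's result v = √(2gh) gives v = √(2·9.81·30.55) = 24.48 m/s.

v ≈ 24.48 m/s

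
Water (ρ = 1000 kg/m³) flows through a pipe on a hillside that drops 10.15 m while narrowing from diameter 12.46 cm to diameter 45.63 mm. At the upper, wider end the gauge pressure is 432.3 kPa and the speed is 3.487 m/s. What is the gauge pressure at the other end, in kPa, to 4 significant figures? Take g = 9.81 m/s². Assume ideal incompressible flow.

199.9 kPa

Continuity gives A₁v₁ = A₂v₂, so v₂ = (121.9 cm²)/(16.35 cm²) × 3.487 m/s = 26.00 m/s.
Energy conservation along the streamline gives P₂ = P₁ − ½ρ(v₂² − v₁²) − ρg(h₂ − h₁).
P₂ = 432300 + ½·1000·(3.487² − 26.00²) − 1000·9.81·(−10.15) = 432300 + (-331900) − (-99570) = 199900 Pa.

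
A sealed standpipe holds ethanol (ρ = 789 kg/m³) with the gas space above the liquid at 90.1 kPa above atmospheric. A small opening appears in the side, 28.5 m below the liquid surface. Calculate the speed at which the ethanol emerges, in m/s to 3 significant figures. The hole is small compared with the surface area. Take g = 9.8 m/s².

Take point 1 at the surface (v₁ ≈ 0) and point 2 at the hole (at atmospheric pressure). Bernoulli: P₁ + ρg h = P_atm + ½ρv₂².
With P₁ − P_atm = 90100 Pa, v₂ = √(2gh + 2ΔP/ρ) = √(2·9.8·28.5 + 2·90100/789) = 28.1 m/s.

v ≈ 28.1 m/s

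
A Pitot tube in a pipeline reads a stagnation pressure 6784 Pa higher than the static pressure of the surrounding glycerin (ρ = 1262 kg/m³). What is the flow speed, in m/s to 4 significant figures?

Bernoulli between the free stream and the stagnation point: ½ρv² = P_stag − P_static.
v = √(2ΔP/ρ) = √(2·6784/1262) = 3.279 m/s.

v ≈ 3.279 m/s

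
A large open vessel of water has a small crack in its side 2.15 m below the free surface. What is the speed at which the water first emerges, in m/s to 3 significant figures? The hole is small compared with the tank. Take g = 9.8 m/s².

v = 6.49 m/s

The surface is effectively still and both ends are open, so ½v² = gh and v = √(2·9.8·2.15) = 6.49 m/s.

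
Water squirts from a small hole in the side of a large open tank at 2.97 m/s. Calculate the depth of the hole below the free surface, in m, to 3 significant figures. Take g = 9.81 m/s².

Torricelli: v = √(2gh), so h = v²/(2g).
h = 2.97²/(2·9.81) = 8.82/19.62 = 0.450 m.

h ≈ 0.450 m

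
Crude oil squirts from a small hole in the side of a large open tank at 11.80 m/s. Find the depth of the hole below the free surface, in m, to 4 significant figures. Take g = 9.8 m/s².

h ≈ 7.104 m

For a small hole in a large open tank, ½v² = gh, giving h = v²/(2g).
h = 11.80²/(2·9.8) = 139.2/19.60 = 7.104 m.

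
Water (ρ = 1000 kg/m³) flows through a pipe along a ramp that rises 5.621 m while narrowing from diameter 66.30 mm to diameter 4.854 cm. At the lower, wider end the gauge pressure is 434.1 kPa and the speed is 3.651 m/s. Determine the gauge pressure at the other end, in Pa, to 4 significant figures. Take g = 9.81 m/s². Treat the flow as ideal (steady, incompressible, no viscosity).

P₂ ≈ 362400 Pa

The volume flow rate is constant, so v₂ = (A₁/A₂)v₁ = (34.52/18.51)·3.651 = 6.811 m/s.
Energy conservation along the streamline gives P₂ = P₁ − ½ρ(v₂² − v₁²) − ρg(h₂ − h₁).
P₂ = 434100 + ½·1000·(3.651² − 6.811²) − 1000·9.81·(+5.621) = 434100 + (-16530) − (55140) = 362400 Pa.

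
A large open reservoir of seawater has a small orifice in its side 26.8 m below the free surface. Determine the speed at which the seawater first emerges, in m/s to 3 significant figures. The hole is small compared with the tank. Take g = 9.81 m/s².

v ≈ 22.9 m/s

Torricelli's result v = √(2gh) gives v = √(2·9.81·26.8) = 22.9 m/s.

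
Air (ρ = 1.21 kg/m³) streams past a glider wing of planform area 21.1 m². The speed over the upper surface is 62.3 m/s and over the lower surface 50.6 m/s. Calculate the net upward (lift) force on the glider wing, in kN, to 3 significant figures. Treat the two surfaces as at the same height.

16.9 kN

The faster flow above has the lower pressure; Bernoulli (same height) gives ΔP = ½ρ(v_up² − v_low²).
ΔP = ½·1.21·(62.3² − 50.6²) = 799 Pa.
Lift = ΔP · A = 799 × 21.1 = 16900 N.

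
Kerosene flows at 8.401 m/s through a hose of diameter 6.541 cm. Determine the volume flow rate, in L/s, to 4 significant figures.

28.23 L/s

Q = A·v = 0.003360 m² × 8.401 m/s = 0.02823 m³/s.
Converting: 0.02823 m³/s × 1000 = 28.23 L/s.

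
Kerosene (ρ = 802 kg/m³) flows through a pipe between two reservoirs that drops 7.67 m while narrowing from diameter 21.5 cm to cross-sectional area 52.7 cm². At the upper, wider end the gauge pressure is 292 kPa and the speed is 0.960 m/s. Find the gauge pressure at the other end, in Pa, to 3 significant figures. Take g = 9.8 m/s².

Mass conservation (A₁v₁ = A₂v₂) gives v₂ = 0.960 × 363/52.7 = 6.61 m/s.
Energy conservation along the streamline gives P₂ = P₁ − ½ρ(v₂² − v₁²) − ρg(h₂ − h₁).
P₂ = 292000 + ½·802·(0.960² − 6.61²) − 802·9.8·(−7.67) = 292000 + (-17200) − (-60300) = 335000 Pa.

P₂ = 335000 Pa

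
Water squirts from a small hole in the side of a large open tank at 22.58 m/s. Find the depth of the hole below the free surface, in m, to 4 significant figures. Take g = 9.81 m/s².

Inverting v = √(2gh) gives h = v² / 2g.
h = 22.58²/(2·9.81) = 509.9/19.62 = 25.99 m.

h ≈ 25.99 m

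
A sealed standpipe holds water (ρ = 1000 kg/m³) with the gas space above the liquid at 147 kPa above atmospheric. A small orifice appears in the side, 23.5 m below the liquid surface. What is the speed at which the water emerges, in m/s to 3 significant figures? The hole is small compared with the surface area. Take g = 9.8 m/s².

Take point 1 at the surface (v₁ ≈ 0) and point 2 at the hole (at atmospheric pressure). Bernoulli: P₁ + ρg h = P_atm + ½ρv₂².
With P₁ − P_atm = 147000 Pa, v₂ = √(2gh + 2ΔP/ρ) = √(2·9.8·23.5 + 2·147000/1000) = 27.5 m/s.

27.5 m/s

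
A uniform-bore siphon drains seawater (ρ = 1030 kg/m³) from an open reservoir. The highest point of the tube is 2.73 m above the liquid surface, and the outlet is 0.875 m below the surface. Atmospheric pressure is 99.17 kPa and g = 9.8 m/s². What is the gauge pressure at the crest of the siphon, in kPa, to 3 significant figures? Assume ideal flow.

P_gauge ≈ -36.4 kPa

The outlet speed comes from Torricelli: v = √(2g·0.875) = 4.14 m/s.
The bore is uniform, so the speed at the crest is the same v. Bernoulli surface→crest: P_atm = P_top + ½ρv² + ρg·h_top.
P_top = 99170 − ½·1030·4.14² − 1030·9.8·2.73 = 62800 Pa. So P_gauge = P_top − P_atm = -36400 Pa.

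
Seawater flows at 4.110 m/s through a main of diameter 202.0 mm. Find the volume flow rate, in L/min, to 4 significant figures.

Q ≈ 7903 L/min

Q = A·v = 0.03205 m² × 4.110 m/s = 0.1317 m³/s.
Converting: 0.1317 m³/s × 60000 = 7903 L/min.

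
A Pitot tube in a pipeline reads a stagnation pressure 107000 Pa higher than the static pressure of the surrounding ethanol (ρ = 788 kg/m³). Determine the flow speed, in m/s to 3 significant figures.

At the stagnation point the flow is brought to rest, so Bernoulli gives P_stag − P_static = ½ρv².
v = √(2ΔP/ρ) = √(2·107000/788) = 16.5 m/s.

16.5 m/s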